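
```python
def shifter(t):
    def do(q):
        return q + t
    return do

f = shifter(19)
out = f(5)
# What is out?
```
24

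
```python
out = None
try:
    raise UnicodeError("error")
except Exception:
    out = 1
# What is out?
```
1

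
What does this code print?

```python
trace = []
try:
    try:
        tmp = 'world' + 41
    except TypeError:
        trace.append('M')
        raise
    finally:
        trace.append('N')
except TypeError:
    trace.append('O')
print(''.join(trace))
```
MNO

finally runs before re-raised exception propagates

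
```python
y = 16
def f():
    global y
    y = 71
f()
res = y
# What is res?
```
71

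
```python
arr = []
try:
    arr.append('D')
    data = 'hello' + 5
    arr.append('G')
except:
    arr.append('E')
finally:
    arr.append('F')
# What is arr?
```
['D', 'E', 'F']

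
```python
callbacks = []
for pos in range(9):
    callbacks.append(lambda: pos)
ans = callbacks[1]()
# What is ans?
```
8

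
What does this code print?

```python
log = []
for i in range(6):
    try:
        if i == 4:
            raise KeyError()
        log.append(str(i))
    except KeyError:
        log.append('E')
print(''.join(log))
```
0123E5

Exception on i=4 caught, loop continues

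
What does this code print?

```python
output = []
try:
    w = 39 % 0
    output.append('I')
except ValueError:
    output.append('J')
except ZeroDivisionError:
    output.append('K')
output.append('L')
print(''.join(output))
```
KL

ZeroDivisionError is caught by its specific handler, not ValueError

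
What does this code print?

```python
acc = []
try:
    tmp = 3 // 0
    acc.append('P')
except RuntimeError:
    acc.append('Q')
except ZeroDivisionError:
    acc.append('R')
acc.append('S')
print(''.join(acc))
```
RS

ZeroDivisionError is caught by its specific handler, not RuntimeError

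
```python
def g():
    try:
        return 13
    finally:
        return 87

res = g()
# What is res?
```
87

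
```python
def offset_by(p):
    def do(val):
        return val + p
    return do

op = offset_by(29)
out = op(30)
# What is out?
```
59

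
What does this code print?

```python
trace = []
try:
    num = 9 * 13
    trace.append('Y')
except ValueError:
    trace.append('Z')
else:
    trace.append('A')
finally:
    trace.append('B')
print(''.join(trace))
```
YAB

else runs before finally when no exception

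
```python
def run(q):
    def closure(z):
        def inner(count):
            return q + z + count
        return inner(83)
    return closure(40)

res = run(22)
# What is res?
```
145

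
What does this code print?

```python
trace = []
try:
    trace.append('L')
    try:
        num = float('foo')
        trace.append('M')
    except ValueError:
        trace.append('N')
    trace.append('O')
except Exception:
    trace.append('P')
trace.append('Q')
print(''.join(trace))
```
LNOQ

Inner exception caught by inner handler, outer continues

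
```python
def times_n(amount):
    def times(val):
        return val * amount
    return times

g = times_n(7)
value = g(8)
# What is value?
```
56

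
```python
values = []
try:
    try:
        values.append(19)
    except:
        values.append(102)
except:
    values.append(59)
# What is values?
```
[19]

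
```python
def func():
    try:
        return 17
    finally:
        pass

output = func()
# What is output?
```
17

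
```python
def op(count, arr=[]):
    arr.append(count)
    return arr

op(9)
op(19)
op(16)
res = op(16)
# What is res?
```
[9, 19, 16, 16]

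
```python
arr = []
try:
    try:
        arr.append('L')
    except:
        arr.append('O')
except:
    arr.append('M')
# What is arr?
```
['L']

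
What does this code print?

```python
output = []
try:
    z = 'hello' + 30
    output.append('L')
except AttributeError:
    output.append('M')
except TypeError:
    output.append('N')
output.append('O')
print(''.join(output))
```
NO

TypeError is caught by its specific handler, not AttributeError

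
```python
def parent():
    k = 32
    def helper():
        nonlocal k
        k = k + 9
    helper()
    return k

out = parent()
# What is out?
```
41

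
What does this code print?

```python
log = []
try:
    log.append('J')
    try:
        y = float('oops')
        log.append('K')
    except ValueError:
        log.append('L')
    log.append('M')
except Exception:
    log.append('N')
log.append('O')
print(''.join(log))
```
JLMO

Inner exception caught by inner handler, outer continues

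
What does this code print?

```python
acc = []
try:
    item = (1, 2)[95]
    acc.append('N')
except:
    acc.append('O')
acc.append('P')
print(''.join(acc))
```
OP

Exception raised in try, caught by bare except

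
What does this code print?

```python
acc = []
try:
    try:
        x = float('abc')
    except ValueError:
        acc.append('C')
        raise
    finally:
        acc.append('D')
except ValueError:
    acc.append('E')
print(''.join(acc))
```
CDE

finally runs before re-raised exception propagates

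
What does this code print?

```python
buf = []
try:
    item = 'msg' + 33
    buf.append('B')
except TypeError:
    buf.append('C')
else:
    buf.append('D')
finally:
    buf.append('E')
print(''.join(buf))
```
CE

Exception: except runs, else skipped, finally runs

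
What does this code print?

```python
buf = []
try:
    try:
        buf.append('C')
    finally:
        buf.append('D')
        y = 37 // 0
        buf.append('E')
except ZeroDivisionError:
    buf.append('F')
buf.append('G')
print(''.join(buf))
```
CDFG

Exception in inner finally caught by outer except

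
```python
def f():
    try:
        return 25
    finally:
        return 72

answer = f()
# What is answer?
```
72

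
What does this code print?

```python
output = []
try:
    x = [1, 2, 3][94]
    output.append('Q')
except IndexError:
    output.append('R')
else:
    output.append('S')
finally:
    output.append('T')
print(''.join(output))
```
RT

Exception: except runs, else skipped, finally runs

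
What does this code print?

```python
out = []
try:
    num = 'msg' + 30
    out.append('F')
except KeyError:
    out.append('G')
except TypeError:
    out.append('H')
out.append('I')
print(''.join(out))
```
HI

TypeError is caught by its specific handler, not KeyError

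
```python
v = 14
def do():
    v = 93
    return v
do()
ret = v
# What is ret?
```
14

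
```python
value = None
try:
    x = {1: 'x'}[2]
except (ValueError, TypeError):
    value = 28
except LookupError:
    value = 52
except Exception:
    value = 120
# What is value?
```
52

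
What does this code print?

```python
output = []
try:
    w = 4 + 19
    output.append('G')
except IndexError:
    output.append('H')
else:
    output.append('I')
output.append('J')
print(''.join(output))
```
GIJ

else block runs when no exception occurs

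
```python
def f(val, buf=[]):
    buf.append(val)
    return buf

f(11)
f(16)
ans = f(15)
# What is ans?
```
[11, 16, 15]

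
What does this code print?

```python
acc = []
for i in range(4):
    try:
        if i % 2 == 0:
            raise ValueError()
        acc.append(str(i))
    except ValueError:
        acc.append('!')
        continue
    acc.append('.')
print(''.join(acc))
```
!1.!3.

continue in except skips rest of loop body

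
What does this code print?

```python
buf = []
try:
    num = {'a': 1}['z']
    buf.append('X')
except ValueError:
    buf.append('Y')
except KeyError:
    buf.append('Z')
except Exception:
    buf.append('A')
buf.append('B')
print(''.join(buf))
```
ZB

KeyError matches before generic Exception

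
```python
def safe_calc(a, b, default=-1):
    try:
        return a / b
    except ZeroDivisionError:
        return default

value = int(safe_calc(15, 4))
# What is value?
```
3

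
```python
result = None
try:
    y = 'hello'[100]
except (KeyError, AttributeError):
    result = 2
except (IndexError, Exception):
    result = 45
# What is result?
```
45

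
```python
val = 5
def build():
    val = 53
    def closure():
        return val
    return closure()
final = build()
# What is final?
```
53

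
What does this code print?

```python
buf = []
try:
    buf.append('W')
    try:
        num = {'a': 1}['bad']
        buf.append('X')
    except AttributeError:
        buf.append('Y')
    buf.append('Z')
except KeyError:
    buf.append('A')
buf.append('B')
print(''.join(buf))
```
WAB

Inner handler doesn't match, propagates to outer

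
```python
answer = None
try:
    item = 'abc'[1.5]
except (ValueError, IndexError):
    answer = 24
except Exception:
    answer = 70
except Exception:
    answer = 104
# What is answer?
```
70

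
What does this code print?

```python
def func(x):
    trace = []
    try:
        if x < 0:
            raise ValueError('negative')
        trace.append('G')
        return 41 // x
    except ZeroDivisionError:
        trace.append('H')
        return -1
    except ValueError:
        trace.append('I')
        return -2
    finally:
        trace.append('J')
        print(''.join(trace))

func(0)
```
GHJ

x=0 causes ZeroDivisionError, caught, finally prints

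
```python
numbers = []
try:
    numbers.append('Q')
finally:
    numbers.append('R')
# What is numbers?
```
['Q', 'R']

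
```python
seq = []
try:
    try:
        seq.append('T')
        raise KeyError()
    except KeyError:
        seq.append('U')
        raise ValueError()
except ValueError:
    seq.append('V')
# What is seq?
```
['T', 'U', 'V']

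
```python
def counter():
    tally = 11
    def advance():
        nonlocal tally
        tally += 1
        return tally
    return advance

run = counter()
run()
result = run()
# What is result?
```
13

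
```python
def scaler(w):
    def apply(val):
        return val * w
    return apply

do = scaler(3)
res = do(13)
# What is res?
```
39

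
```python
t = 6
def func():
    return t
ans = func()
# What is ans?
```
6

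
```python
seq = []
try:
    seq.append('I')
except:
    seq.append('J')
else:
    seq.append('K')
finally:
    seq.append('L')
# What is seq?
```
['I', 'K', 'L']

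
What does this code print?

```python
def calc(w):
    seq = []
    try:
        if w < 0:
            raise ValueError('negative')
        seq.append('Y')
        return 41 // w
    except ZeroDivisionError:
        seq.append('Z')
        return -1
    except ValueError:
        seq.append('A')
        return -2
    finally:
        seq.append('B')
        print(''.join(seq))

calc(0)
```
YZB

w=0 causes ZeroDivisionError, caught, finally prints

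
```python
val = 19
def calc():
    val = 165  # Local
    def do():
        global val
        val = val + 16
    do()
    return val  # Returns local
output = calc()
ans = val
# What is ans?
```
35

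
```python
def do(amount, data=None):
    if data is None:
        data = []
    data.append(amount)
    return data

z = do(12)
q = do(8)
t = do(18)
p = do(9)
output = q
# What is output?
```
[8]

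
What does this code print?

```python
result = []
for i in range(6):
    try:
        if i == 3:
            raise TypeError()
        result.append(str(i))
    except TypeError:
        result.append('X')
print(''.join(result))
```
012X45

Exception on i=3 caught, loop continues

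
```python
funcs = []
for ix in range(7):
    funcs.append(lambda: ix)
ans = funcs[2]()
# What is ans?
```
6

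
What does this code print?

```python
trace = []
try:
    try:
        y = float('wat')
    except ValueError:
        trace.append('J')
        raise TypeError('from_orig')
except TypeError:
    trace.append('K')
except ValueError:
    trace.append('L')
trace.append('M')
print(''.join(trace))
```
JKM

TypeError raised and caught, original ValueError not re-raised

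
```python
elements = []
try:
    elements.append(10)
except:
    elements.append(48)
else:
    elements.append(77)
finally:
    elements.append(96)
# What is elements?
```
[10, 77, 96]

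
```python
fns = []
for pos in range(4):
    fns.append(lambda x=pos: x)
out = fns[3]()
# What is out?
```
3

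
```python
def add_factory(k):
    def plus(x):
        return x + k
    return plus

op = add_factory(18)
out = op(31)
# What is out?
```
49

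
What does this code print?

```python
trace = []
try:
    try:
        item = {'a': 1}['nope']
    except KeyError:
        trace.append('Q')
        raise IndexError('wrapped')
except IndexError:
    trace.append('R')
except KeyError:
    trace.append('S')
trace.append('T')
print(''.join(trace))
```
QRT

IndexError raised and caught, original KeyError not re-raised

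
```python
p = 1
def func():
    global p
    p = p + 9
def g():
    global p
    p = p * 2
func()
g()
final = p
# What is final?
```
20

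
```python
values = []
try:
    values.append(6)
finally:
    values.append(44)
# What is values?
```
[6, 44]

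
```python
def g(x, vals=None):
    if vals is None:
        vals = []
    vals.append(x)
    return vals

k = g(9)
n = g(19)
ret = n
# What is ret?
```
[19]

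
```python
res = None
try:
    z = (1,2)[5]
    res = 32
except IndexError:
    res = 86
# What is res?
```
86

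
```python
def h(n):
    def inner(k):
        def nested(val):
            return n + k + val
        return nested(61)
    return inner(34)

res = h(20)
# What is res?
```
115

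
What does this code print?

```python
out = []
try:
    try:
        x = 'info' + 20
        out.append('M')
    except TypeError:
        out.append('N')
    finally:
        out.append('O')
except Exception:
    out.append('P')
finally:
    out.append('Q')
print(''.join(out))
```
NOQ

Both finally blocks run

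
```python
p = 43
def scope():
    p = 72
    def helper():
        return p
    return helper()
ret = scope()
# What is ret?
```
72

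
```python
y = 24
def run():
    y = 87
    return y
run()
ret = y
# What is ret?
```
24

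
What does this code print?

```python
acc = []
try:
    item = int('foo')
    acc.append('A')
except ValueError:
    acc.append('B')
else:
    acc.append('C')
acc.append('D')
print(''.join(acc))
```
BD

else block skipped when exception is caught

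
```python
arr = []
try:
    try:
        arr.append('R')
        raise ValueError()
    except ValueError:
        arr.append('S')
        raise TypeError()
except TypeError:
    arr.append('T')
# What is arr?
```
['R', 'S', 'T']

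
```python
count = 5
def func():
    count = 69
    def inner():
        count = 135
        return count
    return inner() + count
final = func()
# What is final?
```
204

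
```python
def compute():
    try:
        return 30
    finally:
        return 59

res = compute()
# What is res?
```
59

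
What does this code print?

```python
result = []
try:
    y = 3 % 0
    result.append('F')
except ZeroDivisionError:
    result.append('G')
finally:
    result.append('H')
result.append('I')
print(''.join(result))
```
GHI

finally always runs, even after exception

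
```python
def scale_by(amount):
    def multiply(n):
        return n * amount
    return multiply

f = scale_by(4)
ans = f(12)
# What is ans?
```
48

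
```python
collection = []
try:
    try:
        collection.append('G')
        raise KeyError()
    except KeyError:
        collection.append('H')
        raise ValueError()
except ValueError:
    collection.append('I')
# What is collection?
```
['G', 'H', 'I']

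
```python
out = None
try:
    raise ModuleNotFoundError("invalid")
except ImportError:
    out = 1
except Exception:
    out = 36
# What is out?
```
1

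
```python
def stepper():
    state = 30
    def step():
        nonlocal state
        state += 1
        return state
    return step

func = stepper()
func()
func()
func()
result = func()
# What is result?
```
34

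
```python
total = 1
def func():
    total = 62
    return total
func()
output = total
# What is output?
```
1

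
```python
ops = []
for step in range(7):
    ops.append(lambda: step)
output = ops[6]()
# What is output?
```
6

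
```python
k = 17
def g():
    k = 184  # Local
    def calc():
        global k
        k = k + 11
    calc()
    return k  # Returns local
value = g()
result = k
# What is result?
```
28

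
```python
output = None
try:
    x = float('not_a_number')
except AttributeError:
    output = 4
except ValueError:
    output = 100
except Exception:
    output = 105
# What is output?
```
100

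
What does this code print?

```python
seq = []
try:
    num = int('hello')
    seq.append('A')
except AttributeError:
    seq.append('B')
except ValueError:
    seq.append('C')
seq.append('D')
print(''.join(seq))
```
CD

ValueError is caught by its specific handler, not AttributeError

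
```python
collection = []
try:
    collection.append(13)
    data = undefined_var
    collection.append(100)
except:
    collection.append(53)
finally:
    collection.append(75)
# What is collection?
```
[13, 53, 75]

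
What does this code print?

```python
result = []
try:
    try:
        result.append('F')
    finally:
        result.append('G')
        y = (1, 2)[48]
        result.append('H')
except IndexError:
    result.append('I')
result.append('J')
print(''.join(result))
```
FGIJ

Exception in inner finally caught by outer except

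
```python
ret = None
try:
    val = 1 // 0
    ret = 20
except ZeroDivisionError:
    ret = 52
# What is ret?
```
52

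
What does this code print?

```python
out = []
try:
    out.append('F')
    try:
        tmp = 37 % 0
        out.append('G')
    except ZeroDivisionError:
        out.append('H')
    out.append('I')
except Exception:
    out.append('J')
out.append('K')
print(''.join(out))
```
FHIK

Inner exception caught by inner handler, outer continues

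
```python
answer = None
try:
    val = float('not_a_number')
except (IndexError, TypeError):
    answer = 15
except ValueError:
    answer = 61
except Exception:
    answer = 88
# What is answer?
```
61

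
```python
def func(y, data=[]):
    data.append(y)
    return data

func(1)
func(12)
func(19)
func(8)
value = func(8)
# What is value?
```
[1, 12, 19, 8, 8]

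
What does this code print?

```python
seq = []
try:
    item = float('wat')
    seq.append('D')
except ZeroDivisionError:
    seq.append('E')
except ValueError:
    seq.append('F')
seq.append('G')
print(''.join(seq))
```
FG

ValueError is caught by its specific handler, not ZeroDivisionError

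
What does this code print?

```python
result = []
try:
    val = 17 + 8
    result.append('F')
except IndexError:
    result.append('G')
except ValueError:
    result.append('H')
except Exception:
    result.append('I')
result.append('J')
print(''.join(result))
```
FJ

No exception, try block completes normally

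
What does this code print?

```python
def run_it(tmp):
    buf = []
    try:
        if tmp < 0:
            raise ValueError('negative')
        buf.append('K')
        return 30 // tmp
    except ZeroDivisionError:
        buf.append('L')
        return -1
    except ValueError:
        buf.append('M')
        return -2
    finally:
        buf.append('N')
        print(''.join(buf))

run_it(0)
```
KLN

tmp=0 causes ZeroDivisionError, caught, finally prints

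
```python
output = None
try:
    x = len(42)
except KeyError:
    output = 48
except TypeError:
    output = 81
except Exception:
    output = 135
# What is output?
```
81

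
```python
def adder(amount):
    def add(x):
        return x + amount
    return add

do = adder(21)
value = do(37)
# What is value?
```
58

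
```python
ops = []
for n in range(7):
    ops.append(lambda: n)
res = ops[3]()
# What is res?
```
6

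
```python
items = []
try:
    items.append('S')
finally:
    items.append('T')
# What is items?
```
['S', 'T']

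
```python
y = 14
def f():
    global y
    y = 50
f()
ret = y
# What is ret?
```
50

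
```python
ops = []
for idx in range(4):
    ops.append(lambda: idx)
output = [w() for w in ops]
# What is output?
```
[3, 3, 3, 3]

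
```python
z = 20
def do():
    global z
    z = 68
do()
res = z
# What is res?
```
68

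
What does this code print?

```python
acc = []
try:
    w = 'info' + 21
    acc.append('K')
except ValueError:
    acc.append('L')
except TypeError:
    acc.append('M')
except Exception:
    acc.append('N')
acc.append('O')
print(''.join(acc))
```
MO

TypeError matches before generic Exception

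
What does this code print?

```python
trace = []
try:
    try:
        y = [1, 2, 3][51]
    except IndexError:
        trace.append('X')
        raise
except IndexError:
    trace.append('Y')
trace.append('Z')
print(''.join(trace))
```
XYZ

raise without argument re-raises current exception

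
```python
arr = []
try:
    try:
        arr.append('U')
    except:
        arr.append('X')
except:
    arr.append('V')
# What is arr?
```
['U']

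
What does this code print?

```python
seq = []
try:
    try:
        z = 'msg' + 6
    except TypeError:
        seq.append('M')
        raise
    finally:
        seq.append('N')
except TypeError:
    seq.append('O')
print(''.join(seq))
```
MNO

finally runs before re-raised exception propagates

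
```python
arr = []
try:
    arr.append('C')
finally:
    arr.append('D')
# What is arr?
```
['C', 'D']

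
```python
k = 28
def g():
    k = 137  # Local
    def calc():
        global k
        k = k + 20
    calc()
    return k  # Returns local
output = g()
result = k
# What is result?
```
48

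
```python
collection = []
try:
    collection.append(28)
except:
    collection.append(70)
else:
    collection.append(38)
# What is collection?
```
[28, 38]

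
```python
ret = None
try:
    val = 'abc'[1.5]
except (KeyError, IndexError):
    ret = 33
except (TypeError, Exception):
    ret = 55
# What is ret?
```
55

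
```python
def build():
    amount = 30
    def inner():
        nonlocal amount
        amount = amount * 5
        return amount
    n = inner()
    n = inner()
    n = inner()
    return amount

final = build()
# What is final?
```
3750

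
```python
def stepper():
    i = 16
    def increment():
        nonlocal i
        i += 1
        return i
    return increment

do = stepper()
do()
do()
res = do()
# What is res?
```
19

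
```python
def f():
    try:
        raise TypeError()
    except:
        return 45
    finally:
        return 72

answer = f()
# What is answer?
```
72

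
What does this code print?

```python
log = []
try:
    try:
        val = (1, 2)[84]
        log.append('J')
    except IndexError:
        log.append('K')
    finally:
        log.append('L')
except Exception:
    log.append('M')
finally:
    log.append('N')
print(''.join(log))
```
KLN

Both finally blocks run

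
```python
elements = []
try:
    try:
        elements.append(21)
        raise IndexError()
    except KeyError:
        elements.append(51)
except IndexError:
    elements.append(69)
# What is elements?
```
[21, 69]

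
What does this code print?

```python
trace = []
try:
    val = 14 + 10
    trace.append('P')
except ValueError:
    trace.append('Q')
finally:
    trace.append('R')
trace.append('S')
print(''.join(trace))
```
PRS

finally runs after normal execution too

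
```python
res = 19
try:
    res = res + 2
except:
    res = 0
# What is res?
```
21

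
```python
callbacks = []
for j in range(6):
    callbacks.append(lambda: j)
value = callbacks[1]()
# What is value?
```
5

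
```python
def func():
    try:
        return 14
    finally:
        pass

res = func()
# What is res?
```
14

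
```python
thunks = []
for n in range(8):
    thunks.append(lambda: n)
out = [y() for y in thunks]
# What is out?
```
[7, 7, 7, 7, 7, 7, 7, 7]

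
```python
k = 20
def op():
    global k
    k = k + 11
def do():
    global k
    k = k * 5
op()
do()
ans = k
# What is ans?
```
155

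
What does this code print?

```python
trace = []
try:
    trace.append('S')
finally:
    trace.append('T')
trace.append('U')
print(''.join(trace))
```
STU

try/finally without except, no exception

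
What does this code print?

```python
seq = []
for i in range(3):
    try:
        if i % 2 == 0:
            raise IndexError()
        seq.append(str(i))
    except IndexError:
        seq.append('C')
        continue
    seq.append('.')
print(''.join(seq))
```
C1.C

continue in except skips rest of loop body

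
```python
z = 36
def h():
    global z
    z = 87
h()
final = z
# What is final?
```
87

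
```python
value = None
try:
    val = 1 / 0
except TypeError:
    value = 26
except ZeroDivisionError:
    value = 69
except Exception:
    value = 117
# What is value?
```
69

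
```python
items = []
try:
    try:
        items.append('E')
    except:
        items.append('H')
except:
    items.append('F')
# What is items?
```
['E']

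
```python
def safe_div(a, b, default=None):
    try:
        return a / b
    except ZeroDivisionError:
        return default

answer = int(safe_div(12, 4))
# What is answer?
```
3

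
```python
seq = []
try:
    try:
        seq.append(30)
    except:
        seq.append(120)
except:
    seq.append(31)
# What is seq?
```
[30]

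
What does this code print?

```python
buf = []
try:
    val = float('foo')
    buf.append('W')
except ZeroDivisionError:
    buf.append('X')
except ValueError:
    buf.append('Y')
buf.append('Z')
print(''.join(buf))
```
YZ

ValueError is caught by its specific handler, not ZeroDivisionError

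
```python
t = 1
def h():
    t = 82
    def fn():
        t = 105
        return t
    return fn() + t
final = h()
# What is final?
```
187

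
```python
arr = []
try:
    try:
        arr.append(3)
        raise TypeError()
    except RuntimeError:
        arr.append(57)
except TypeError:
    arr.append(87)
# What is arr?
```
[3, 87]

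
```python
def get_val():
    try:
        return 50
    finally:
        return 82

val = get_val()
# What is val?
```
82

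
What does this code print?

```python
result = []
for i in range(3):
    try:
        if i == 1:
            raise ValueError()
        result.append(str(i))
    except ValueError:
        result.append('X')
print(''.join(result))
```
0X2

Exception on i=1 caught, loop continues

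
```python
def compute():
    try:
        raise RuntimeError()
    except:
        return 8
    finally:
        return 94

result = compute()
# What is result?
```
94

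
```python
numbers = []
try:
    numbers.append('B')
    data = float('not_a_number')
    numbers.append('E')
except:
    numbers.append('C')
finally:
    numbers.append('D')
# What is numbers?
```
['B', 'C', 'D']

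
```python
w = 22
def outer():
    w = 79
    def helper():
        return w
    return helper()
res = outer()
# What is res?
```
79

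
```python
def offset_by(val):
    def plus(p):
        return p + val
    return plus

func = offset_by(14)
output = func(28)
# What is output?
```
42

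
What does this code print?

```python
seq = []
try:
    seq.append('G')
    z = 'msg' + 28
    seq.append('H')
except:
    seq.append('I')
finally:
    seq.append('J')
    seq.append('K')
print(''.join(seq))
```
GIJK

Code before exception runs, then except, then all of finally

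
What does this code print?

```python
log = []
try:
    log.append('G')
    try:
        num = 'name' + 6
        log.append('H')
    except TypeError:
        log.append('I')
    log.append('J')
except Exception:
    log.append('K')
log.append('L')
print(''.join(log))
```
GIJL

Inner exception caught by inner handler, outer continues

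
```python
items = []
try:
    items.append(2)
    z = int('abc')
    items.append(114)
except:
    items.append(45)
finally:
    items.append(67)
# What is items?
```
[2, 45, 67]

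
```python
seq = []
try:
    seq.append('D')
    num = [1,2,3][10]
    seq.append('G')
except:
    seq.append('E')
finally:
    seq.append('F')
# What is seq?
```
['D', 'E', 'F']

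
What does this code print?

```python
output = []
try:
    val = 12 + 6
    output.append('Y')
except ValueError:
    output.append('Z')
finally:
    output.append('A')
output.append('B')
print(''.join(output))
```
YAB

finally runs after normal execution too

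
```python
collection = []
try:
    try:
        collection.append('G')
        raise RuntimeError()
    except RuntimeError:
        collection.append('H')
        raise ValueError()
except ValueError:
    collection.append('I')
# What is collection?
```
['G', 'H', 'I']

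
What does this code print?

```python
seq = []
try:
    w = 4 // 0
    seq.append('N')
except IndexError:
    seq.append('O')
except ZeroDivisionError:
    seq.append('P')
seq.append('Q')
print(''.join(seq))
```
PQ

ZeroDivisionError is caught by its specific handler, not IndexError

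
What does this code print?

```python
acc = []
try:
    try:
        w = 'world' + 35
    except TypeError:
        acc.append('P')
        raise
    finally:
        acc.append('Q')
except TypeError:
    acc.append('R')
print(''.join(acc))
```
PQR

finally runs before re-raised exception propagates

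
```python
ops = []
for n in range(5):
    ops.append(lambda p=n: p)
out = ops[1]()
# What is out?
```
1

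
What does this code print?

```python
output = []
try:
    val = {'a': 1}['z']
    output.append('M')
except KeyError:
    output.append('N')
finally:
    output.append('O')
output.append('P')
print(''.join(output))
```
NOP

finally always runs, even after exception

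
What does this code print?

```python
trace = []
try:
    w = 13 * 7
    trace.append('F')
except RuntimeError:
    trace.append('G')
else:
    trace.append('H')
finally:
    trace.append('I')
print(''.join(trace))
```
FHI

else runs before finally when no exception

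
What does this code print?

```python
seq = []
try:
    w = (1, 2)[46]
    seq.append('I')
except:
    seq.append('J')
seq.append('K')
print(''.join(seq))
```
JK

Exception raised in try, caught by bare except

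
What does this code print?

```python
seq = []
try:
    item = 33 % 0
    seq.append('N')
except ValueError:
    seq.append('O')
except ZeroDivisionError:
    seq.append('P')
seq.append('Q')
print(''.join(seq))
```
PQ

ZeroDivisionError is caught by its specific handler, not ValueError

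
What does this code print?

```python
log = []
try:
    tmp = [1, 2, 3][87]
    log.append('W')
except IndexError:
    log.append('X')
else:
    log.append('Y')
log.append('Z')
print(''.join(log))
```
XZ

else block skipped when exception is caught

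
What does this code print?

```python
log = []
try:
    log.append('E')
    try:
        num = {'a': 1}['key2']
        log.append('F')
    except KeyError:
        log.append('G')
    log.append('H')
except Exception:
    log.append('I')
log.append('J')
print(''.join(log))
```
EGHJ

Inner exception caught by inner handler, outer continues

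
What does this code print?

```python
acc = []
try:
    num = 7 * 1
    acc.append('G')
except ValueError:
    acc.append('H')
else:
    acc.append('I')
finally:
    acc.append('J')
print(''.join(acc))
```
GIJ

else runs before finally when no exception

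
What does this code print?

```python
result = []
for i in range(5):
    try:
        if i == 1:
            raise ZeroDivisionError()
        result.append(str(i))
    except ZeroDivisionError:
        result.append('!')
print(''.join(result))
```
0!234

Exception on i=1 caught, loop continues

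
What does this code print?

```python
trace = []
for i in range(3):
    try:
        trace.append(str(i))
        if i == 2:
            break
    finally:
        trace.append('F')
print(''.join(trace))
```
0F1F2F

finally runs even when breaking out of loop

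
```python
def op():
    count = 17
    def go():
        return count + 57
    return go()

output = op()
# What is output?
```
74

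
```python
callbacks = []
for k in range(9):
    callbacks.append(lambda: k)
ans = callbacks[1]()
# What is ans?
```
8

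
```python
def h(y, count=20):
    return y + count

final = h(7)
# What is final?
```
27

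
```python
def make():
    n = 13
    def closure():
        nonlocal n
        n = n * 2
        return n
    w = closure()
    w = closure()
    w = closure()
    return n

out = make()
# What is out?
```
104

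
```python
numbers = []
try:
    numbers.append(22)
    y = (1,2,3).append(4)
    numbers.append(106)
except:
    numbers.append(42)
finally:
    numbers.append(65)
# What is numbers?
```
[22, 42, 65]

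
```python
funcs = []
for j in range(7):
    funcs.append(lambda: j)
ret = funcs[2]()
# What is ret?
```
6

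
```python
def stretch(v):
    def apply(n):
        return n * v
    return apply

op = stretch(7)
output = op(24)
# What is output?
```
168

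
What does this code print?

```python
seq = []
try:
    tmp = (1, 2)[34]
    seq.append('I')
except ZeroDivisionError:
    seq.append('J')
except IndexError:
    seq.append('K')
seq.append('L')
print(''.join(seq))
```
KL

IndexError is caught by its specific handler, not ZeroDivisionError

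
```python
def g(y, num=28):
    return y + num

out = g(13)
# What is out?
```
41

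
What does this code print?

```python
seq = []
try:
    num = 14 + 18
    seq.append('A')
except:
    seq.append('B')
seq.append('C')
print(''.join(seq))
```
AC

No exception, try block completes normally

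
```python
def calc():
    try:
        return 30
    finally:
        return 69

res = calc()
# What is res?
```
69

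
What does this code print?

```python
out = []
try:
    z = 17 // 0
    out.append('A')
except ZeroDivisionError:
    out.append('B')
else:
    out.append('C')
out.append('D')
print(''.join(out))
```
BD

else block skipped when exception is caught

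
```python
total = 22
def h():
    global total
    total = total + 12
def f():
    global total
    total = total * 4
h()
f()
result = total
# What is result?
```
136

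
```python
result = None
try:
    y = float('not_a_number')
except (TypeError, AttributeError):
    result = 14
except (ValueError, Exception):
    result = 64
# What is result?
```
64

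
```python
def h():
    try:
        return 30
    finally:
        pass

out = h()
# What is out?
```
30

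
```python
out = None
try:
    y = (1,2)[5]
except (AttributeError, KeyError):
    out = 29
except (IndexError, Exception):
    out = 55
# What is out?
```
55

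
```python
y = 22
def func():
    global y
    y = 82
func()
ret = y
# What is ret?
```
82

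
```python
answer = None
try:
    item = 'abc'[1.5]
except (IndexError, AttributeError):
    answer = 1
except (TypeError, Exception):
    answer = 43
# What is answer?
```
43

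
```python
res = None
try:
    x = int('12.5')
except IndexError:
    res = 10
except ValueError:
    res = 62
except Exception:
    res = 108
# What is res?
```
62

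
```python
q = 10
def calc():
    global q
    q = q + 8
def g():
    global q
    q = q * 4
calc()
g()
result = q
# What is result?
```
72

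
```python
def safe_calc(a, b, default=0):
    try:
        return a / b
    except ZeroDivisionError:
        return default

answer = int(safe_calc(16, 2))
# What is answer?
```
8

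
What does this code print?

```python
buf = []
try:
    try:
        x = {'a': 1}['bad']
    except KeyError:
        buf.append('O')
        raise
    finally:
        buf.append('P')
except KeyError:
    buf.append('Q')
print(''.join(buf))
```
OPQ

finally runs before re-raised exception propagates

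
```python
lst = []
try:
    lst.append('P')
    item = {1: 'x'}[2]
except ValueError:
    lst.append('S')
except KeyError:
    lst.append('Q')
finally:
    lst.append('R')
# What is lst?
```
['P', 'Q', 'R']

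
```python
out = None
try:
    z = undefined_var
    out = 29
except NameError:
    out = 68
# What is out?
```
68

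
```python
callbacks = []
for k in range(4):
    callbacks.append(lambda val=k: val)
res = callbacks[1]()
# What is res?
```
1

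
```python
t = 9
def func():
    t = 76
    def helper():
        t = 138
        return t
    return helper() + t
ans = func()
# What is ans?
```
214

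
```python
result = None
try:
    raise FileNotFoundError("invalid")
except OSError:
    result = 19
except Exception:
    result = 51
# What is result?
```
19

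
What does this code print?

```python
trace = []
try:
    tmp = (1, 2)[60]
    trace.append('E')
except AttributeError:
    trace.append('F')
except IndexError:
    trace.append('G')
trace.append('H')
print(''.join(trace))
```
GH

IndexError is caught by its specific handler, not AttributeError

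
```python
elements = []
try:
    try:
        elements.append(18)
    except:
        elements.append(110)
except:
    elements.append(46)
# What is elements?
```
[18]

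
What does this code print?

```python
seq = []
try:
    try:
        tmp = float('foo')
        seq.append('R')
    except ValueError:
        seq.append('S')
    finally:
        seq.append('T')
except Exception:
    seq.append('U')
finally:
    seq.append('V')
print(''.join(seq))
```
STV

Both finally blocks run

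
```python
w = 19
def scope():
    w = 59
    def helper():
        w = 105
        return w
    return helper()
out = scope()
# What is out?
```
105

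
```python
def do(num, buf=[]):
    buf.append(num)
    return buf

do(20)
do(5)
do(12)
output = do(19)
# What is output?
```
[20, 5, 12, 19]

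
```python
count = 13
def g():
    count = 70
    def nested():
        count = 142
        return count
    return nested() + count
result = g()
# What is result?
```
212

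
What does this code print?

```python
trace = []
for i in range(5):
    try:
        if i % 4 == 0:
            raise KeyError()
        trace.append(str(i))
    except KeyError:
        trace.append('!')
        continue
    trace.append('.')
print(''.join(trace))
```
!1.2.3.!

continue in except skips rest of loop body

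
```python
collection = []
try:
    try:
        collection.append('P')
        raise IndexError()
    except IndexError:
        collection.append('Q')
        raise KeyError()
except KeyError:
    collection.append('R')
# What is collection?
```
['P', 'Q', 'R']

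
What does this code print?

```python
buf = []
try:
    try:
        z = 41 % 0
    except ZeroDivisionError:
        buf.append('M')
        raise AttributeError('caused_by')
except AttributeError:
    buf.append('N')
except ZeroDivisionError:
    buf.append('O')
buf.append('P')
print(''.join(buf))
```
MNP

AttributeError raised and caught, original ZeroDivisionError not re-raised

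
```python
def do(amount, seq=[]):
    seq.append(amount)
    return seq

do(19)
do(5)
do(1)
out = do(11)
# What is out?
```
[19, 5, 1, 11]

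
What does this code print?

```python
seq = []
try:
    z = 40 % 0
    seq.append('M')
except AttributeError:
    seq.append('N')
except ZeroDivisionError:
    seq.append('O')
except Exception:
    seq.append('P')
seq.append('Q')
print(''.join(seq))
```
OQ

ZeroDivisionError matches before generic Exception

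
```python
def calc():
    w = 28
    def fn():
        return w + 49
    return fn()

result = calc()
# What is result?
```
77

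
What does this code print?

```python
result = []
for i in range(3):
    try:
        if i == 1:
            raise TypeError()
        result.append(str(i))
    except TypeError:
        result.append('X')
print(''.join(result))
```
0X2

Exception on i=1 caught, loop continues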